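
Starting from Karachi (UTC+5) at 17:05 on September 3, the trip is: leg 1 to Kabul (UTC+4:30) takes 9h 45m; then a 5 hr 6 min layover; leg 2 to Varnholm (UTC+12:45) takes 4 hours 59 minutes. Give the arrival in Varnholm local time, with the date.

20:40 on September 4

Convert departure to UTC: 17:05 − 5:00 = 12:05 UTC on Sep 3.
Add 9 hours and 45 minutes leg 1 → 21:50 UTC.
Add 5 hours and 6 minutes layover in Kabul → 02:56 UTC (Sep 4).
Add 4 hours 59 minutes leg 2 → 07:55 UTC.
Varnholm is UTC+12:45, so local arrival = 07:55 + 12:45 = 20:40 on Sep 4.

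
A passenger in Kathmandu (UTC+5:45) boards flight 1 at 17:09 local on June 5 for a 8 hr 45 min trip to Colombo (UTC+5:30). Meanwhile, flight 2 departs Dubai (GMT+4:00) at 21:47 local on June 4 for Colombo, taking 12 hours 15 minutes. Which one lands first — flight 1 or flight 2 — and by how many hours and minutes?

the second, by 14 hours 7 minutes

Flight 1 in UTC: 17:09 − 5:45 = 11:24 on Jun 5.
+8 hours 45 minutes → arrive 20:09 UTC on Jun 5.
Flight 2 in UTC: 21:47 − 4:00 = 17:47 on Jun 4.
+12 hours and 15 minutes → arrive 06:02 UTC on Jun 5.
Flight 2 lands earlier by 14 hours 7 minutes.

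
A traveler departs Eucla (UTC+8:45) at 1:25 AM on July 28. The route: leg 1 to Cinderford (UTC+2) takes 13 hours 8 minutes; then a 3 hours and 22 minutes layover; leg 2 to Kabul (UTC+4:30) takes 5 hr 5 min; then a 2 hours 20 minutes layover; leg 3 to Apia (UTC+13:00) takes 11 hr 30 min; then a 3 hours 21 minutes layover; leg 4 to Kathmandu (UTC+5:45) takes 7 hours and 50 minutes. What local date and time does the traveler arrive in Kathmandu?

9:01 PM on July 29

Convert departure to UTC: 1:25 AM − 8:45 = 4:40 PM UTC on Jul 27.
Add 13 hours and 8 minutes leg 1 → 5:48 AM UTC (Jul 28).
Add 3 hours and 22 minutes layover in Cinderford → 9:10 AM UTC.
Add 5 hours and 5 minutes leg 2 → 2:15 PM UTC.
Add 2 hours 20 minutes layover in Kabul → 4:35 PM UTC.
Add 11 hours and 30 minutes leg 3 → 4:05 AM UTC (Jul 29).
Add 3 hours and 21 minutes layover in Apia → 7:26 AM UTC.
Add 7 hours and 50 minutes leg 4 → 3:16 PM UTC.
Kathmandu is UTC+5:45, so local arrival = 3:16 PM + 5:45 = 9:01 PM on Jul 29.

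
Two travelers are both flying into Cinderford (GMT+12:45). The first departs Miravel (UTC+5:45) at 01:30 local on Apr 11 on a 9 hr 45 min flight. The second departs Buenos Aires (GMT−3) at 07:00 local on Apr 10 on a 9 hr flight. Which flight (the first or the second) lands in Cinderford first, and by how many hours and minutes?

the second, by 10 hours 30 minutes

Flight 1 in UTC: 01:30 − 5:45 = 19:45 on Apr 10.
+9 hours 45 minutes → arrive 05:30 UTC on Apr 11.
Flight 2 in UTC: 07:00 + 3:00 = 10:00 on Apr 10.
+9 hours → arrive 19:00 UTC on Apr 10.
Flight 2 lands earlier by 10 hours 30 minutes.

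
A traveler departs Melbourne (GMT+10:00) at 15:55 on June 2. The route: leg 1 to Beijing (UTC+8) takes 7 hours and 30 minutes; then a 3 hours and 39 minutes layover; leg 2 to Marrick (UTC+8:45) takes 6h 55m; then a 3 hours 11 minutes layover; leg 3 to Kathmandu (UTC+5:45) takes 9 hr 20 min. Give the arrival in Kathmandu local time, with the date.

18:15 on June 3

Convert departure to UTC: 15:55 − 10:00 = 05:55 UTC on Jun 2.
Add 7 hours 30 minutes leg 1 → 13:25 UTC.
Add 3 hours 39 minutes layover in Beijing → 17:04 UTC.
Add 6 hours and 55 minutes leg 2 → 23:59 UTC.
Add 3 hours 11 minutes layover in Marrick → 03:10 UTC (Jun 3).
Add 9 hours and 20 minutes leg 3 → 12:30 UTC.
Kathmandu is UTC+5:45, so local arrival = 12:30 + 5:45 = 18:15 on Jun 3.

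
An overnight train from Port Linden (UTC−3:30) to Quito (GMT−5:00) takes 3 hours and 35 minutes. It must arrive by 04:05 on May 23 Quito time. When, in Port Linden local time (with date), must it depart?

Target arrival in UTC: 04:05 + 5:00 = 09:05 on May 23.
Subtract 3 hours 35 minutes → departure 05:30 UTC on May 23.
Port Linden is UTC−3:30: 05:30 − 3:30 = 02:00 on May 23.

02:00 on May 23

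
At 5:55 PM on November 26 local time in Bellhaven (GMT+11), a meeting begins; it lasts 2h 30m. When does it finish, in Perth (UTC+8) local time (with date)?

5:25 PM on Nov 26

Perth is 3:00 behind Bellhaven.
After 2 hours 30 minutes it is 8:25 PM in Bellhaven.
Shift by the zone difference: 8:25 PM − 3:00 = 5:25 PM on Nov 26 in Perth.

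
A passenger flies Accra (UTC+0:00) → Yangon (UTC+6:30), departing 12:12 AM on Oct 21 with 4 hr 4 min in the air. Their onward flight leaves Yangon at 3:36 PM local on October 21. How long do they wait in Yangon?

Accra is at UTC+0, so departure is already 12:12 AM UTC on Oct 21.
Add 4 hours and 4 minutes flight time → 4:16 AM UTC.
Yangon is UTC+6:30, so local arrival = 4:16 AM + 6:30 = 10:46 AM on Oct 21.
Layover = 3:36 PM − 10:46 AM = 4 hours 50 minutes.

4 hours 50 minutes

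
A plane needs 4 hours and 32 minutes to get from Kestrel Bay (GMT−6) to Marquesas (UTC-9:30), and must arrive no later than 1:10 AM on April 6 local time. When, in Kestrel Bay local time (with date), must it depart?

12:08 AM on Apr 6

Target arrival in UTC: 1:10 AM + 9:30 = 10:40 AM on Apr 6.
Subtract 4 hours 32 minutes → departure 6:08 AM UTC on Apr 6.
Kestrel Bay is UTC−6:00: 6:08 AM − 6:00 = 12:08 AM on Apr 6.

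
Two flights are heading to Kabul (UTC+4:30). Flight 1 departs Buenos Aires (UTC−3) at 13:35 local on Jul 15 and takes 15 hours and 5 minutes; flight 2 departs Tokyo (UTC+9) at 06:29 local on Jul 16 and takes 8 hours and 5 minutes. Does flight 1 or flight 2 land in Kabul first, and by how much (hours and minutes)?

the second, by 2 hours 6 minutes

Flight 1 in UTC: 13:35 + 3:00 = 16:35 on Jul 15.
+15 hours and 5 minutes → arrive 07:40 UTC on Jul 16.
Flight 2 in UTC: 06:29 − 9:00 = 21:29 on Jul 15.
+8 hours and 5 minutes → arrive 05:34 UTC on Jul 16.
Flight 2 lands earlier by 2 hours 6 minutes.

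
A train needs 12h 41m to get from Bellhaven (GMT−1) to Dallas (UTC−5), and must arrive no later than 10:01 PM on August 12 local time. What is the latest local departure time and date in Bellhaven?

Target arrival in UTC: 10:01 PM + 5:00 = 3:01 AM on Aug 13.
Subtract 12 hours and 41 minutes → departure 2:20 PM UTC on Aug 12.
Bellhaven is UTC−1:00: 2:20 PM − 1:00 = 1:20 PM on Aug 12.

1:20 PM on August 12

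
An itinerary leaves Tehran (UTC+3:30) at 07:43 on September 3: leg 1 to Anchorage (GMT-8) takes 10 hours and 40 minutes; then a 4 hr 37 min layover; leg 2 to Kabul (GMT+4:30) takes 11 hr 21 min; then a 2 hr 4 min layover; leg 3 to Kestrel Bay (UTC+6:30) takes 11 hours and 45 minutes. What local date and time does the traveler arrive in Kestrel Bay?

03:10 on September 5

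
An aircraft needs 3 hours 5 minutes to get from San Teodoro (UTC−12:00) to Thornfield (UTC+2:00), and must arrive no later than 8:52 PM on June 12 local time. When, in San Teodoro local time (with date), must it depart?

Target arrival in UTC: 8:52 PM − 2:00 = 6:52 PM on Jun 12.
Subtract 3 hours 5 minutes → departure 3:47 PM UTC on Jun 12.
San Teodoro is UTC−12:00: 3:47 PM − 12:00 = 3:47 AM on Jun 12.

3:47 AM on June 12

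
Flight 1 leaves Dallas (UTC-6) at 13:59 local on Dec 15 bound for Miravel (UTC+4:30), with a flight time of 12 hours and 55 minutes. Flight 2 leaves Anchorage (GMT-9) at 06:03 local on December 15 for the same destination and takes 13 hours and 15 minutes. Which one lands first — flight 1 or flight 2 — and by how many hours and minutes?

Flight 1 in UTC: 13:59 + 6:00 = 19:59 on Dec 15.
+12 hours and 55 minutes → arrive 08:54 UTC on Dec 16.
Flight 2 in UTC: 06:03 + 9:00 = 15:03 on Dec 15.
+13 hours and 15 minutes → arrive 04:18 UTC on Dec 16.
Flight 2 lands earlier by 4 hours 36 minutes.

the second, by 4 hours 36 minutes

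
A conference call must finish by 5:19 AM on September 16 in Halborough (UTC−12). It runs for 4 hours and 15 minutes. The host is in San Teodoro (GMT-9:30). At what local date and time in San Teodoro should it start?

Target end time in UTC: 5:19 AM + 12:00 = 5:19 PM on Sep 16.
Subtract 4 hours 15 minutes → start 1:04 PM UTC on Sep 16.
San Teodoro is UTC−9:30: 1:04 PM − 9:30 = 3:34 AM on Sep 16.

3:34 AM on September 16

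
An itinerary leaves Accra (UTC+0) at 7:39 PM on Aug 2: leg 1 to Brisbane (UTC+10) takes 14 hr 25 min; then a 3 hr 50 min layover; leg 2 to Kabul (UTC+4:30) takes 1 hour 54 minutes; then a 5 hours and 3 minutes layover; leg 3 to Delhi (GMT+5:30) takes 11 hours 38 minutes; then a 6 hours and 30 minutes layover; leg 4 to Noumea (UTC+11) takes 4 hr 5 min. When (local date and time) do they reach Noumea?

Accra is at UTC+0, so departure is already 7:39 PM UTC on Aug 2.
Add 14 hours 25 minutes leg 1 → 10:04 AM UTC (Aug 3).
Add 3 hours 50 minutes layover in Brisbane → 1:54 PM UTC.
Add 1 hour and 54 minutes leg 2 → 3:48 PM UTC.
Add 5 hours 3 minutes layover in Kabul → 8:51 PM UTC.
Add 11 hours and 38 minutes leg 3 → 8:29 AM UTC (Aug 4).
Add 6 hours and 30 minutes layover in Delhi → 2:59 PM UTC.
Add 4 hours 5 minutes leg 4 → 7:04 PM UTC.
Noumea is UTC+11:00, so local arrival = 7:04 PM + 11:00 = 6:04 AM on Aug 5.

6:04 AM on August 5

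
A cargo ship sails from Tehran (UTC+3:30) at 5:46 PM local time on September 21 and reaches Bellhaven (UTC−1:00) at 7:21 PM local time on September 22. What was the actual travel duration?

30 hours 5 minutes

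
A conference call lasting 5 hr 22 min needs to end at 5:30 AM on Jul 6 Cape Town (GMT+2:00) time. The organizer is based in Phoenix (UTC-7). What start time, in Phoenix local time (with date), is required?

Target end time in UTC: 5:30 AM − 2:00 = 3:30 AM on Jul 6.
Subtract 5 hours 22 minutes → start 10:08 PM UTC on Jul 5.
Phoenix is UTC−7:00: 10:08 PM − 7:00 = 3:08 PM on Jul 5.

3:08 PM on Jul 5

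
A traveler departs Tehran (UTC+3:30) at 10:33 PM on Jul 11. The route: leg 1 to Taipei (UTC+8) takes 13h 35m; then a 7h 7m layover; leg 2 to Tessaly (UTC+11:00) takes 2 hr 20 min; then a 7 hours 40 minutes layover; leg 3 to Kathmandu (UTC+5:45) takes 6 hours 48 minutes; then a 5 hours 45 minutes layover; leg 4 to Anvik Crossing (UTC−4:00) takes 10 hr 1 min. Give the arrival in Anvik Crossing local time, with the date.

Convert departure to UTC: 10:33 PM − 3:30 = 7:03 PM UTC on Jul 11.
Add 13 hours and 35 minutes leg 1 → 8:38 AM UTC (Jul 12).
Add 7 hours and 7 minutes layover in Taipei → 3:45 PM UTC.
Add 2 hours and 20 minutes leg 2 → 6:05 PM UTC.
Add 7 hours and 40 minutes layover in Tessaly → 1:45 AM UTC (Jul 13).
Add 6 hours 48 minutes leg 3 → 8:33 AM UTC.
Add 5 hours and 45 minutes layover in Kathmandu → 2:18 PM UTC.
Add 10 hours and 1 minute leg 4 → 12:19 AM UTC (Jul 14).
Anvik Crossing is UTC−4:00, so local arrival = 12:19 AM − 4:00 = 8:19 PM on Jul 13.

8:19 PM on July 13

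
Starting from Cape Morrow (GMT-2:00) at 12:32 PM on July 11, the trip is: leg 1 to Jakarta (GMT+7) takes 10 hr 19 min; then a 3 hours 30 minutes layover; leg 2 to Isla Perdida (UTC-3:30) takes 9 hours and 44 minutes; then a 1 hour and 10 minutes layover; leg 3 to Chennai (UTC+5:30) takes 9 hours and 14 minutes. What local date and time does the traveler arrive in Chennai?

Convert departure to UTC: 12:32 PM + 2:00 = 2:32 PM UTC on Jul 11.
Add 10 hours and 19 minutes leg 1 → 12:51 AM UTC (Jul 12).
Add 3 hours and 30 minutes layover in Jakarta → 4:21 AM UTC.
Add 9 hours and 44 minutes leg 2 → 2:05 PM UTC.
Add 1 hour 10 minutes layover in Isla Perdida → 3:15 PM UTC.
Add 9 hours and 14 minutes leg 3 → 12:29 AM UTC (Jul 13).
Chennai is UTC+5:30, so local arrival = 12:29 AM + 5:30 = 5:59 AM on Jul 13.

5:59 AM on July 13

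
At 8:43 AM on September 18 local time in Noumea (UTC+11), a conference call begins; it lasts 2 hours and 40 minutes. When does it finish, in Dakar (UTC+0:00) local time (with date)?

Convert start to UTC: 8:43 AM − 11:00 = 9:43 PM UTC on Sep 17.
Add 2 hours 40 minutes duration → 12:23 AM UTC (Sep 18).
Dakar is UTC+0, so local end time is the same: 12:23 AM on Sep 18.

12:23 AM on September 18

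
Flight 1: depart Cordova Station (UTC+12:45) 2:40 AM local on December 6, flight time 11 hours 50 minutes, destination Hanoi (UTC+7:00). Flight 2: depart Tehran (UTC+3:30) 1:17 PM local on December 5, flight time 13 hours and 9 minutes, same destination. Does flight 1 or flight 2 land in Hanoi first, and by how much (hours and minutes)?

Flight 1 in UTC: 2:40 AM − 12:45 = 1:55 PM on Dec 5.
+11 hours 50 minutes → arrive 1:45 AM UTC on Dec 6.
Flight 2 in UTC: 1:17 PM − 3:30 = 9:47 AM on Dec 5.
+13 hours and 9 minutes → arrive 10:56 PM UTC on Dec 5.
Flight 2 lands earlier by 2 hours 49 minutes.

the second, by 2 hours 49 minutes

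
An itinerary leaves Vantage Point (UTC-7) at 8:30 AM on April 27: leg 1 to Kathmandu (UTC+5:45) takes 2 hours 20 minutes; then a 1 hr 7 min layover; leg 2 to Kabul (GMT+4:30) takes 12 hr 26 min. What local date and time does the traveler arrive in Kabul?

11:53 AM on Apr 28

Convert departure to UTC: 8:30 AM + 7:00 = 3:30 PM UTC on Apr 27.
Add 2 hours and 20 minutes leg 1 → 5:50 PM UTC.
Add 1 hour and 7 minutes layover in Kathmandu → 6:57 PM UTC.
Add 12 hours 26 minutes leg 2 → 7:23 AM UTC (Apr 28).
Kabul is UTC+4:30, so local arrival = 7:23 AM + 4:30 = 11:53 AM on Apr 28.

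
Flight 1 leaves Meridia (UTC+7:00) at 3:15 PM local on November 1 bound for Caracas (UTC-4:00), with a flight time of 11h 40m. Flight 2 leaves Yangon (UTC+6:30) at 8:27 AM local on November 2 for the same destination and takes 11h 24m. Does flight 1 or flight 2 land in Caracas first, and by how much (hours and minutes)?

the first, by 17 hours 26 minutes

Flight 1 in UTC: 3:15 PM − 7:00 = 8:15 AM on Nov 1.
+11 hours and 40 minutes → arrive 7:55 PM UTC on Nov 1.
Flight 2 in UTC: 8:27 AM − 6:30 = 1:57 AM on Nov 2.
+11 hours 24 minutes → arrive 1:21 PM UTC on Nov 2.
Flight 1 lands earlier by 17 hours 26 minutes.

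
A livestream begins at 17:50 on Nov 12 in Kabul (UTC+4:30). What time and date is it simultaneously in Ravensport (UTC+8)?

In UTC: 17:50 − 4:30 = 13:20 on Nov 12.
Ravensport is UTC+8:00: 13:20 + 8:00 = 21:20 on Nov 12.

21:20 on Nov 12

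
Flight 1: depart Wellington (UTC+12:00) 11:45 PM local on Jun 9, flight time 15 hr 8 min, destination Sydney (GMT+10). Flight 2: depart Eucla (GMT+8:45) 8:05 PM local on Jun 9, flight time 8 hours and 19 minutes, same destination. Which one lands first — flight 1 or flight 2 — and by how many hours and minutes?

the second, by 7 hours 14 minutes

Flight 1 in UTC: 11:45 PM − 12:00 = 11:45 AM on Jun 9.
+15 hours 8 minutes → arrive 2:53 AM UTC on Jun 10.
Flight 2 in UTC: 8:05 PM − 8:45 = 11:20 AM on Jun 9.
+8 hours and 19 minutes → arrive 7:39 PM UTC on Jun 9.
Flight 2 lands earlier by 7 hours 14 minutes.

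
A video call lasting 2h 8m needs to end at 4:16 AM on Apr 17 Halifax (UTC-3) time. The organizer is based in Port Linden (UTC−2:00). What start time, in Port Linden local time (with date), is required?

3:08 AM on April 17

Target end time in UTC: 4:16 AM + 3:00 = 7:16 AM on Apr 17.
Subtract 2 hours 8 minutes → start 5:08 AM UTC on Apr 17.
Port Linden is UTC−2:00: 5:08 AM − 2:00 = 3:08 AM on Apr 17.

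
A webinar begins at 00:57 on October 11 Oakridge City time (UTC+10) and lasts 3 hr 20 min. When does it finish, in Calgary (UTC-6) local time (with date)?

12:17 on October 10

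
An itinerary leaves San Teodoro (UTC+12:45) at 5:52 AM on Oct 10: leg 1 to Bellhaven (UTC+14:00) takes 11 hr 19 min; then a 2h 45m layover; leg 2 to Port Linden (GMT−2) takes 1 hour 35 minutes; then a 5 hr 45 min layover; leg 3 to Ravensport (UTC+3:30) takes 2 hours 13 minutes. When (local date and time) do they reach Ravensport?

8:14 PM on Oct 10

Convert departure to UTC: 5:52 AM − 12:45 = 5:07 PM UTC on Oct 9.
Add 11 hours and 19 minutes leg 1 → 4:26 AM UTC (Oct 10).
Add 2 hours 45 minutes layover in Bellhaven → 7:11 AM UTC.
Add 1 hour and 35 minutes leg 2 → 8:46 AM UTC.
Add 5 hours and 45 minutes layover in Port Linden → 2:31 PM UTC.
Add 2 hours and 13 minutes leg 3 → 4:44 PM UTC.
Ravensport is UTC+3:30, so local arrival = 4:44 PM + 3:30 = 8:14 PM on Oct 10.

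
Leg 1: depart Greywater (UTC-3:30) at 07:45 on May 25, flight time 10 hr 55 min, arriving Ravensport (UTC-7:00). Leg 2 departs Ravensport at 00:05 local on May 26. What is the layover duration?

8 hours 55 minutes

Convert departure to UTC: 07:45 + 3:30 = 11:15 UTC on May 25.
Add 10 hours and 55 minutes flight time → 22:10 UTC.
Ravensport is UTC−7:00, so local arrival = 22:10 − 7:00 = 15:10 on May 25.
Layover = 00:05 − 15:10 (+1 day) = 8 hours 55 minutes.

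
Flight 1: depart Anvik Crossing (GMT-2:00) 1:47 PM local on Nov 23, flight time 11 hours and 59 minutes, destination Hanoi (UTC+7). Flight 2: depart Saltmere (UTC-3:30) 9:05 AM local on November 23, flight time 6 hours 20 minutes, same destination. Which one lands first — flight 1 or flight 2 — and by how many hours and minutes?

Flight 1 in UTC: 1:47 PM + 2:00 = 3:47 PM on Nov 23.
+11 hours 59 minutes → arrive 3:46 AM UTC on Nov 24.
Flight 2 in UTC: 9:05 AM + 3:30 = 12:35 PM on Nov 23.
+6 hours 20 minutes → arrive 6:55 PM UTC on Nov 23.
Flight 2 lands earlier by 8 hours 51 minutes.

the second, by 8 hours 51 minutes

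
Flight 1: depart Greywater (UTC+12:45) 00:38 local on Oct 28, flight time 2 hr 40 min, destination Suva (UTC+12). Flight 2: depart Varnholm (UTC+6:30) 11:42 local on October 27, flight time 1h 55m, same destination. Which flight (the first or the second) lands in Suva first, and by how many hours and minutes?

the second, by 7 hours 26 minutes

Flight 1 in UTC: 00:38 − 12:45 = 11:53 on Oct 27.
+2 hours and 40 minutes → arrive 14:33 UTC on Oct 27.
Flight 2 in UTC: 11:42 − 6:30 = 05:12 on Oct 27.
+1 hour 55 minutes → arrive 07:07 UTC on Oct 27.
Flight 2 lands earlier by 7 hours 26 minutes.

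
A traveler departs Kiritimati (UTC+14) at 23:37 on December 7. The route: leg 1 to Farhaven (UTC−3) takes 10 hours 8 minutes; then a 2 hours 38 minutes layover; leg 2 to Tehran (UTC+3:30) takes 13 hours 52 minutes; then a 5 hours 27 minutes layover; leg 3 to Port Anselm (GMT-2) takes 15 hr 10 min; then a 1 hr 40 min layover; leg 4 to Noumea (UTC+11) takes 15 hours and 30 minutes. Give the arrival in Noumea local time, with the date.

Convert departure to UTC: 23:37 − 14:00 = 09:37 UTC on Dec 7.
Add 10 hours 8 minutes leg 1 → 19:45 UTC.
Add 2 hours and 38 minutes layover in Farhaven → 22:23 UTC.
Add 13 hours 52 minutes leg 2 → 12:15 UTC (Dec 8).
Add 5 hours and 27 minutes layover in Tehran → 17:42 UTC.
Add 15 hours and 10 minutes leg 3 → 08:52 UTC (Dec 9).
Add 1 hour and 40 minutes layover in Port Anselm → 10:32 UTC.
Add 15 hours 30 minutes leg 4 → 02:02 UTC (Dec 10).
Noumea is UTC+11:00, so local arrival = 02:02 + 11:00 = 13:02 on Dec 10.

13:02 on December 10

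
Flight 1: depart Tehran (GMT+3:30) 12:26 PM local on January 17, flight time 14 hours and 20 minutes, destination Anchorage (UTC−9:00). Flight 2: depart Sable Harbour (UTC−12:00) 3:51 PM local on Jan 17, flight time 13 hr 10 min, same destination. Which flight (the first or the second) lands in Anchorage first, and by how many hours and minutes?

Flight 1 in UTC: 12:26 PM − 3:30 = 8:56 AM on Jan 17.
+14 hours and 20 minutes → arrive 11:16 PM UTC on Jan 17.
Flight 2 in UTC: 3:51 PM + 12:00 = 3:51 AM on Jan 18.
+13 hours and 10 minutes → arrive 5:01 PM UTC on Jan 18.
Flight 1 lands earlier by 17 hours 45 minutes.

the first, by 17 hours 45 minutes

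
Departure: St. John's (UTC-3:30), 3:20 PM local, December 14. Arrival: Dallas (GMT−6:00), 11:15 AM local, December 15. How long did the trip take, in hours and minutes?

Departure in UTC: 3:20 PM + 3:30 = 6:50 PM on Dec 14.
Arrival in UTC: 11:15 AM + 6:00 = 5:15 PM on Dec 15.
Elapsed = 5:15 PM − 6:50 PM (+1 day) = 22 hours 25 minutes.

22 hours 25 minutes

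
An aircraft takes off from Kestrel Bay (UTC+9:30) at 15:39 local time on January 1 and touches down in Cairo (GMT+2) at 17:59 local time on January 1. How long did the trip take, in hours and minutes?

9 hours 50 minutes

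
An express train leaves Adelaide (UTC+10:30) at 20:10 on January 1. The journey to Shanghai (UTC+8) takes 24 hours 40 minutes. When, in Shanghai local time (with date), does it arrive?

18:20 on January 2

Shanghai is 2:30 behind Adelaide.
After 24 hours 40 minutes it is 20:50 (Jan 2) in Adelaide.
Shift by the zone difference: 20:50 − 2:30 = 18:20 on Jan 2 in Shanghai.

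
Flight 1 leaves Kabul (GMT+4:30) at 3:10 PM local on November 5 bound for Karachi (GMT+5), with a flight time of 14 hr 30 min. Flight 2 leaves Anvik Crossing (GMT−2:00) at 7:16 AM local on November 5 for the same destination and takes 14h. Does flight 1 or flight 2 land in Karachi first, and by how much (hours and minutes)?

the second, by 1 hour 54 minutes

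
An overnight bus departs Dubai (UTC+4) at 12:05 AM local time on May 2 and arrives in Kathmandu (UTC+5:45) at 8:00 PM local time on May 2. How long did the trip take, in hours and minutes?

Kathmandu is 1:45 ahead of Dubai.
Clock-face elapsed time (ignoring zones) is 19 hours 55 minutes.
Actual elapsed = 19 hours 55 minutes − 1:45 = 18 hours 10 minutes.

18 hours 10 minutes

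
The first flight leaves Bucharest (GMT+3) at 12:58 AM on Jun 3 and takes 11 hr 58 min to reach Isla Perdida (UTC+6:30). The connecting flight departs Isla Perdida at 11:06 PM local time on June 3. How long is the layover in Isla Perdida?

Convert departure to UTC: 12:58 AM − 3:00 = 9:58 PM UTC on Jun 2.
Add 11 hours 58 minutes flight time → 9:56 AM UTC (Jun 3).
Isla Perdida is UTC+6:30, so local arrival = 9:56 AM + 6:30 = 4:26 PM on Jun 3.
Layover = 11:06 PM − 4:26 PM = 6 hours 40 minutes.

6 hours 40 minutes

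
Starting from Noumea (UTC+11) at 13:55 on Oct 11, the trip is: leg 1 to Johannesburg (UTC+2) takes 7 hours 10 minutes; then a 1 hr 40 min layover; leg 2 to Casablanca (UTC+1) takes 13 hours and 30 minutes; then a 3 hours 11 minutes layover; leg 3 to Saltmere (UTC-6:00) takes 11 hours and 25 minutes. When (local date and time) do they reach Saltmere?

09:51 on October 12

Convert departure to UTC: 13:55 − 11:00 = 02:55 UTC on Oct 11.
Add 7 hours and 10 minutes leg 1 → 10:05 UTC.
Add 1 hour 40 minutes layover in Johannesburg → 11:45 UTC.
Add 13 hours and 30 minutes leg 2 → 01:15 UTC (Oct 12).
Add 3 hours and 11 minutes layover in Casablanca → 04:26 UTC.
Add 11 hours 25 minutes leg 3 → 15:51 UTC.
Saltmere is UTC−6:00, so local arrival = 15:51 − 6:00 = 09:51 on Oct 12.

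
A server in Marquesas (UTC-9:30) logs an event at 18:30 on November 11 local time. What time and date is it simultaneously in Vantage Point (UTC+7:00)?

11:00 on November 12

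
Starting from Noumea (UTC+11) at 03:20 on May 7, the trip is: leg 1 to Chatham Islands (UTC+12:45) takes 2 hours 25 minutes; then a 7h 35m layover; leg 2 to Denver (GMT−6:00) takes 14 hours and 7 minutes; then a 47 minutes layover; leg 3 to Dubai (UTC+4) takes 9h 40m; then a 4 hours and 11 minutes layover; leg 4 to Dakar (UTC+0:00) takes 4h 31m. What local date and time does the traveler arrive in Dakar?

11:36 on May 8

Convert departure to UTC: 03:20 − 11:00 = 16:20 UTC on May 6.
Add 2 hours 25 minutes leg 1 → 18:45 UTC.
Add 7 hours 35 minutes layover in Chatham Islands → 02:20 UTC (May 7).
Add 14 hours 7 minutes leg 2 → 16:27 UTC.
Add 47 minutes layover in Denver → 17:14 UTC.
Add 9 hours and 40 minutes leg 3 → 02:54 UTC (May 8).
Add 4 hours and 11 minutes layover in Dubai → 07:05 UTC.
Add 4 hours 31 minutes leg 4 → 11:36 UTC.
Dakar is UTC+0, so local arrival is the same: 11:36 on May 8.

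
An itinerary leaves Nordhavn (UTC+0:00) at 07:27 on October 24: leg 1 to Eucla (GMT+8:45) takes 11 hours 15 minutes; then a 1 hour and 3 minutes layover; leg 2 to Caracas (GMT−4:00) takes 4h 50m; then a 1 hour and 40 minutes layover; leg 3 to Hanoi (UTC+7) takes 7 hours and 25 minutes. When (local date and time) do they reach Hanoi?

Nordhavn is at UTC+0, so departure is already 07:27 UTC on Oct 24.
Add 11 hours and 15 minutes leg 1 → 18:42 UTC.
Add 1 hour and 3 minutes layover in Eucla → 19:45 UTC.
Add 4 hours and 50 minutes leg 2 → 00:35 UTC (Oct 25).
Add 1 hour 40 minutes layover in Caracas → 02:15 UTC.
Add 7 hours and 25 minutes leg 3 → 09:40 UTC.
Hanoi is UTC+7:00, so local arrival = 09:40 + 7:00 = 16:40 on Oct 25.

16:40 on Oct 25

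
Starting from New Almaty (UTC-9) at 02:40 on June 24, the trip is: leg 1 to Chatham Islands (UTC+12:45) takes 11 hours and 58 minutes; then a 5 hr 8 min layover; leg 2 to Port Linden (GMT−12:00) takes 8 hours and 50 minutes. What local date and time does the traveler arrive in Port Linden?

Convert departure to UTC: 02:40 + 9:00 = 11:40 UTC on Jun 24.
Add 11 hours and 58 minutes leg 1 → 23:38 UTC.
Add 5 hours and 8 minutes layover in Chatham Islands → 04:46 UTC (Jun 25).
Add 8 hours 50 minutes leg 2 → 13:36 UTC.
Port Linden is UTC−12:00, so local arrival = 13:36 − 12:00 = 01:36 on Jun 25.

01:36 on June 25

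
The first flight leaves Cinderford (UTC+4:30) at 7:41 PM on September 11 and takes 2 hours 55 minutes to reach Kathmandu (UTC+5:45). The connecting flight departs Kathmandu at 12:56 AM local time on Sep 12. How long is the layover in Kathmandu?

1 hour 5 minutes

Convert departure to UTC: 7:41 PM − 4:30 = 3:11 PM UTC on Sep 11.
Add 2 hours 55 minutes flight time → 6:06 PM UTC.
Kathmandu is UTC+5:45, so local arrival = 6:06 PM + 5:45 = 11:51 PM on Sep 11.
Layover = 12:56 AM − 11:51 PM (+1 day) = 1 hour 5 minutes.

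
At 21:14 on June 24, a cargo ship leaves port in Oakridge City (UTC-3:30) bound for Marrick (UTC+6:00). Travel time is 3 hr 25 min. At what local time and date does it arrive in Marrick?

10:09 on Jun 25

Convert departure to UTC: 21:14 + 3:30 = 00:44 UTC on Jun 25.
Add 3 hours and 25 minutes travel time → 04:09 UTC.
Marrick is UTC+6:00, so local arrival = 04:09 + 6:00 = 10:09 on Jun 25.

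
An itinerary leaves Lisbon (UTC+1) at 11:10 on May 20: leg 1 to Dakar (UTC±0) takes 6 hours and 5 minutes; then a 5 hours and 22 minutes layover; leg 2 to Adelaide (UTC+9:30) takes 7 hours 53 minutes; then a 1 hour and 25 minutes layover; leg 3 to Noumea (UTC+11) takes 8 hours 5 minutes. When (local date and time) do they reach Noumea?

02:00 on May 22

Convert departure to UTC: 11:10 − 1:00 = 10:10 UTC on May 20.
Add 6 hours 5 minutes leg 1 → 16:15 UTC.
Add 5 hours 22 minutes layover in Dakar → 21:37 UTC.
Add 7 hours and 53 minutes leg 2 → 05:30 UTC (May 21).
Add 1 hour 25 minutes layover in Adelaide → 06:55 UTC.
Add 8 hours and 5 minutes leg 3 → 15:00 UTC.
Noumea is UTC+11:00, so local arrival = 15:00 + 11:00 = 02:00 on May 22.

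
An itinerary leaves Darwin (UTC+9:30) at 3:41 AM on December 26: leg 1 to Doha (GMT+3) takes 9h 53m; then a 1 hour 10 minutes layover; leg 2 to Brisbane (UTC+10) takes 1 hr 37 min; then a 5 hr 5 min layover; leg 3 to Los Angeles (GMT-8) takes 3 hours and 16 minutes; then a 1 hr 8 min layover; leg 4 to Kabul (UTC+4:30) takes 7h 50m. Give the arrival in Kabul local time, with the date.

Convert departure to UTC: 3:41 AM − 9:30 = 6:11 PM UTC on Dec 25.
Add 9 hours 53 minutes leg 1 → 4:04 AM UTC (Dec 26).
Add 1 hour and 10 minutes layover in Doha → 5:14 AM UTC.
Add 1 hour and 37 minutes leg 2 → 6:51 AM UTC.
Add 5 hours and 5 minutes layover in Brisbane → 11:56 AM UTC.
Add 3 hours 16 minutes leg 3 → 3:12 PM UTC.
Add 1 hour and 8 minutes layover in Los Angeles → 4:20 PM UTC.
Add 7 hours 50 minutes leg 4 → 12:10 AM UTC (Dec 27).
Kabul is UTC+4:30, so local arrival = 12:10 AM + 4:30 = 4:40 AM on Dec 27.

4:40 AM on Dec 27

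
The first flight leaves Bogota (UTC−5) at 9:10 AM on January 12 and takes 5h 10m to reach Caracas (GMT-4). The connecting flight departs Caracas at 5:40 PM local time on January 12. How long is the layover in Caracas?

2 hours 20 minutes

Convert departure to UTC: 9:10 AM + 5:00 = 2:10 PM UTC on Jan 12.
Add 5 hours 10 minutes flight time → 7:20 PM UTC.
Caracas is UTC−4:00, so local arrival = 7:20 PM − 4:00 = 3:20 PM on Jan 12.
Layover = 5:40 PM − 3:20 PM = 2 hours 20 minutes.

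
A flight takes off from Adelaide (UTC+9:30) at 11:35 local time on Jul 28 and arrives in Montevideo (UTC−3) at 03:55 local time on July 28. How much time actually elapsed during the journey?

4 hours 50 minutes

Departure in UTC: 11:35 − 9:30 = 02:05 on Jul 28.
Arrival in UTC: 03:55 + 3:00 = 06:55 on Jul 28.
Elapsed = 06:55 − 02:05 = 4 hours 50 minutes.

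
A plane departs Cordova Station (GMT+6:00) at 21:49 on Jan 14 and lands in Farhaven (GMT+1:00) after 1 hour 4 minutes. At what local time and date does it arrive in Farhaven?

17:53 on January 14

Convert departure to UTC: 21:49 − 6:00 = 15:49 UTC on Jan 14.
Add 1 hour 4 minutes travel time → 16:53 UTC.
Farhaven is UTC+1:00, so local arrival = 16:53 + 1:00 = 17:53 on Jan 14.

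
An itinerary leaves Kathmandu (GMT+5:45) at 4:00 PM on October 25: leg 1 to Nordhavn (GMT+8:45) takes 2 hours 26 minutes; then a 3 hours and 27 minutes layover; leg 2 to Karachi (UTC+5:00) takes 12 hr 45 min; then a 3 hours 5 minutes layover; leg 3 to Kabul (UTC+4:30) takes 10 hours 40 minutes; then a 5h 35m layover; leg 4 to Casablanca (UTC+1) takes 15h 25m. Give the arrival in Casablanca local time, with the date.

Convert departure to UTC: 4:00 PM − 5:45 = 10:15 AM UTC on Oct 25.
Add 2 hours and 26 minutes leg 1 → 12:41 PM UTC.
Add 3 hours 27 minutes layover in Nordhavn → 4:08 PM UTC.
Add 12 hours and 45 minutes leg 2 → 4:53 AM UTC (Oct 26).
Add 3 hours 5 minutes layover in Karachi → 7:58 AM UTC.
Add 10 hours and 40 minutes leg 3 → 6:38 PM UTC.
Add 5 hours 35 minutes layover in Kabul → 12:13 AM UTC (Oct 27).
Add 15 hours and 25 minutes leg 4 → 3:38 PM UTC.
Casablanca is UTC+1:00, so local arrival = 3:38 PM + 1:00 = 4:38 PM on Oct 27.

4:38 PM on October 27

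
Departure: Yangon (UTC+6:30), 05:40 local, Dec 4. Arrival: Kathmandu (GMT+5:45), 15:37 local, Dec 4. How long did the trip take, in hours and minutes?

Departure in UTC: 05:40 − 6:30 = 23:10 on Dec 3.
Arrival in UTC: 15:37 − 5:45 = 09:52 on Dec 4.
Elapsed = 09:52 − 23:10 (+1 day) = 10 hours 42 minutes.

10 hours 42 minutes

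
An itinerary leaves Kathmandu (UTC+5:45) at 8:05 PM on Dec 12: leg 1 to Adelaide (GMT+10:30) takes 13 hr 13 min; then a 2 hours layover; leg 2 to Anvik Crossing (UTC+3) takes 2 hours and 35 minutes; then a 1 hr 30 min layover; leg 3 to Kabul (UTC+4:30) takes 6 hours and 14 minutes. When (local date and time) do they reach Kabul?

8:22 PM on Dec 13

Convert departure to UTC: 8:05 PM − 5:45 = 2:20 PM UTC on Dec 12.
Add 13 hours and 13 minutes leg 1 → 3:33 AM UTC (Dec 13).
Add 2 hours layover in Adelaide → 5:33 AM UTC.
Add 2 hours and 35 minutes leg 2 → 8:08 AM UTC.
Add 1 hour and 30 minutes layover in Anvik Crossing → 9:38 AM UTC.
Add 6 hours and 14 minutes leg 3 → 3:52 PM UTC.
Kabul is UTC+4:30, so local arrival = 3:52 PM + 4:30 = 8:22 PM on Dec 13.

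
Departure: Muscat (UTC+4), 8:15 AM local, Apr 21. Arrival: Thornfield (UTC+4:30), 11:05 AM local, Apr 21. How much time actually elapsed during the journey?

2 hours 20 minutes

Departure in UTC: 8:15 AM − 4:00 = 4:15 AM on Apr 21.
Arrival in UTC: 11:05 AM − 4:30 = 6:35 AM on Apr 21.
Elapsed = 6:35 AM − 4:15 AM = 2 hours 20 minutes.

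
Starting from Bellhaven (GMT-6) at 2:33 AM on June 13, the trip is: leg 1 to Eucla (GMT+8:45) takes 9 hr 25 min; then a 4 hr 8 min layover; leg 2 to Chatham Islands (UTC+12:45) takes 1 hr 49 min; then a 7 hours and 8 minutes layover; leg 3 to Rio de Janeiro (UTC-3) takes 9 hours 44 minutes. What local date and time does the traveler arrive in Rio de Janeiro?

Convert departure to UTC: 2:33 AM + 6:00 = 8:33 AM UTC on Jun 13.
Add 9 hours and 25 minutes leg 1 → 5:58 PM UTC.
Add 4 hours and 8 minutes layover in Eucla → 10:06 PM UTC.
Add 1 hour and 49 minutes leg 2 → 11:55 PM UTC.
Add 7 hours and 8 minutes layover in Chatham Islands → 7:03 AM UTC (Jun 14).
Add 9 hours 44 minutes leg 3 → 4:47 PM UTC.
Rio de Janeiro is UTC−3:00, so local arrival = 4:47 PM − 3:00 = 1:47 PM on Jun 14.

1:47 PM on June 14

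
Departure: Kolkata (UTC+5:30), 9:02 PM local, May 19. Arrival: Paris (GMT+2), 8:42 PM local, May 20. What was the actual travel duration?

27 hours 10 minutes

Departure in UTC: 9:02 PM − 5:30 = 3:32 PM on May 19.
Arrival in UTC: 8:42 PM − 2:00 = 6:42 PM on May 20.
Elapsed = 6:42 PM − 3:32 PM (+1 day) = 27 hours 10 minutes.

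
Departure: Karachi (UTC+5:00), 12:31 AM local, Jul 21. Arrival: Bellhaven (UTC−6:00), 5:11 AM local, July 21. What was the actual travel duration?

Departure in UTC: 12:31 AM − 5:00 = 7:31 PM on Jul 20.
Arrival in UTC: 5:11 AM + 6:00 = 11:11 AM on Jul 21.
Elapsed = 11:11 AM − 7:31 PM (+1 day) = 15 hours 40 minutes.

15 hours 40 minutes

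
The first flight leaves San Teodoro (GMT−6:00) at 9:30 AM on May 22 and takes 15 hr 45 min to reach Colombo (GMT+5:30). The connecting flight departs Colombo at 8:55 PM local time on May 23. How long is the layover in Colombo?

Convert departure to UTC: 9:30 AM + 6:00 = 3:30 PM UTC on May 22.
Add 15 hours 45 minutes flight time → 7:15 AM UTC (May 23).
Colombo is UTC+5:30, so local arrival = 7:15 AM + 5:30 = 12:45 PM on May 23.
Layover = 8:55 PM − 12:45 PM = 8 hours 10 minutes.

8 hours 10 minutes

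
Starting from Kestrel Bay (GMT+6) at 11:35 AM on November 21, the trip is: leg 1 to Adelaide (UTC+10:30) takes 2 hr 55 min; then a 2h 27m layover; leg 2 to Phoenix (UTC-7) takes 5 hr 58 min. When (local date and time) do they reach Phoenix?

Convert departure to UTC: 11:35 AM − 6:00 = 5:35 AM UTC on Nov 21.
Add 2 hours and 55 minutes leg 1 → 8:30 AM UTC.
Add 2 hours 27 minutes layover in Adelaide → 10:57 AM UTC.
Add 5 hours and 58 minutes leg 2 → 4:55 PM UTC.
Phoenix is UTC−7:00, so local arrival = 4:55 PM − 7:00 = 9:55 AM on Nov 21.

9:55 AM on November 21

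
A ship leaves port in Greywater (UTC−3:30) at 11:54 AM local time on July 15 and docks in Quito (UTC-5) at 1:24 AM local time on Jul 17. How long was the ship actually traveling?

Quito is 1:30 behind Greywater.
Clock-face elapsed time (ignoring zones) is 37 hours 30 minutes.
Actual elapsed = 37 hours 30 minutes + 1:30 = 39 hours.

39 hours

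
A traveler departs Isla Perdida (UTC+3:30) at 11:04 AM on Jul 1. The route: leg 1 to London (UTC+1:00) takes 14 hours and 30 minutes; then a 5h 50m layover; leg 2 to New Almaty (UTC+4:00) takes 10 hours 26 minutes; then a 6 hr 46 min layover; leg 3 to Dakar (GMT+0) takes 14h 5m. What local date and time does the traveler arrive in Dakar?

Convert departure to UTC: 11:04 AM − 3:30 = 7:34 AM UTC on Jul 1.
Add 14 hours and 30 minutes leg 1 → 10:04 PM UTC.
Add 5 hours 50 minutes layover in London → 3:54 AM UTC (Jul 2).
Add 10 hours and 26 minutes leg 2 → 2:20 PM UTC.
Add 6 hours and 46 minutes layover in New Almaty → 9:06 PM UTC.
Add 14 hours and 5 minutes leg 3 → 11:11 AM UTC (Jul 3).
Dakar is UTC+0, so local arrival is the same: 11:11 AM on Jul 3.

11:11 AM on July 3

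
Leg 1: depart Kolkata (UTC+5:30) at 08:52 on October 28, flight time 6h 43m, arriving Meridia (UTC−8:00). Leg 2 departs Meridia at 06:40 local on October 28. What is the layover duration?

Convert departure to UTC: 08:52 − 5:30 = 03:22 UTC on Oct 28.
Add 6 hours and 43 minutes flight time → 10:05 UTC.
Meridia is UTC−8:00, so local arrival = 10:05 − 8:00 = 02:05 on Oct 28.
Layover = 06:40 − 02:05 = 4 hours 35 minutes.

4 hours 35 minutes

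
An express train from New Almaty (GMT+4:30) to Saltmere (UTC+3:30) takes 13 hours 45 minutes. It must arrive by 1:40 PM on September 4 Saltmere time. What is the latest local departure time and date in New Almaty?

12:55 AM on September 4

Target arrival in UTC: 1:40 PM − 3:30 = 10:10 AM on Sep 4.
Subtract 13 hours 45 minutes → departure 8:25 PM UTC on Sep 3.
New Almaty is UTC+4:30: 8:25 PM + 4:30 = 12:55 AM on Sep 4.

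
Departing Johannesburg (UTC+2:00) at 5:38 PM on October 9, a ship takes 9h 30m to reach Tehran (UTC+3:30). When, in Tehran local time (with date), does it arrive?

Convert departure to UTC: 5:38 PM − 2:00 = 3:38 PM UTC on Oct 9.
Add 9 hours and 30 minutes travel time → 1:08 AM UTC (Oct 10).
Tehran is UTC+3:30, so local arrival = 1:08 AM + 3:30 = 4:38 AM on Oct 10.

4:38 AM on October 10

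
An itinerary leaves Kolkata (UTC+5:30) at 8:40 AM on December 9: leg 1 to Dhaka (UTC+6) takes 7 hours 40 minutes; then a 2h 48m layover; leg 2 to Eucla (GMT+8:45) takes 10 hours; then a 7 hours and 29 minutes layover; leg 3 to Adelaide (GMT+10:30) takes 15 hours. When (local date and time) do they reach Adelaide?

8:37 AM on Dec 11

Convert departure to UTC: 8:40 AM − 5:30 = 3:10 AM UTC on Dec 9.
Add 7 hours and 40 minutes leg 1 → 10:50 AM UTC.
Add 2 hours 48 minutes layover in Dhaka → 1:38 PM UTC.
Add 10 hours leg 2 → 11:38 PM UTC.
Add 7 hours 29 minutes layover in Eucla → 7:07 AM UTC (Dec 10).
Add 15 hours leg 3 → 10:07 PM UTC.
Adelaide is UTC+10:30, so local arrival = 10:07 PM + 10:30 = 8:37 AM on Dec 11.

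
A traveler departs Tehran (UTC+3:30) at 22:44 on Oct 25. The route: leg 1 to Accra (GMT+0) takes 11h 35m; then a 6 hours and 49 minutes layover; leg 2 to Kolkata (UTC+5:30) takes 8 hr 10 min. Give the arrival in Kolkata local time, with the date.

03:18 on October 27

Convert departure to UTC: 22:44 − 3:30 = 19:14 UTC on Oct 25.
Add 11 hours and 35 minutes leg 1 → 06:49 UTC (Oct 26).
Add 6 hours and 49 minutes layover in Accra → 13:38 UTC.
Add 8 hours 10 minutes leg 2 → 21:48 UTC.
Kolkata is UTC+5:30, so local arrival = 21:48 + 5:30 = 03:18 on Oct 27.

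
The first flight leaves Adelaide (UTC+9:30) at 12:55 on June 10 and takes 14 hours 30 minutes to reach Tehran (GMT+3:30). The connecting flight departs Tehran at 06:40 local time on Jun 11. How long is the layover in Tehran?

Convert departure to UTC: 12:55 − 9:30 = 03:25 UTC on Jun 10.
Add 14 hours and 30 minutes flight time → 17:55 UTC.
Tehran is UTC+3:30, so local arrival = 17:55 + 3:30 = 21:25 on Jun 10.
Layover = 06:40 − 21:25 (+1 day) = 9 hours 15 minutes.

9 hours 15 minutes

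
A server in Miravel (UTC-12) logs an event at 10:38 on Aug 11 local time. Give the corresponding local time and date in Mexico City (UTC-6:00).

In UTC: 10:38 + 12:00 = 22:38 on Aug 11.
Mexico City is UTC−6:00: 22:38 − 6:00 = 16:38 on Aug 11.

16:38 on August 11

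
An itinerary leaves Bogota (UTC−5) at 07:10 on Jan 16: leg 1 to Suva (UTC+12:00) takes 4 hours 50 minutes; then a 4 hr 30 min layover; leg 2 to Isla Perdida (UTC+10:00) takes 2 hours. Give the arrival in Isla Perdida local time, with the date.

09:30 on January 17

Convert departure to UTC: 07:10 + 5:00 = 12:10 UTC on Jan 16.
Add 4 hours 50 minutes leg 1 → 17:00 UTC.
Add 4 hours 30 minutes layover in Suva → 21:30 UTC.
Add 2 hours leg 2 → 23:30 UTC.
Isla Perdida is UTC+10:00, so local arrival = 23:30 + 10:00 = 09:30 on Jan 17.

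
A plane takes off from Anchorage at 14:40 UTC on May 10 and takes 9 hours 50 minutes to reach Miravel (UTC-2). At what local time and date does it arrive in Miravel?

22:30 on May 10

Departure is given in UTC: 14:40 on May 10.
Add 9 hours and 50 minutes → 00:30 UTC (May 11).
Miravel is UTC−2:00: 00:30 − 2:00 = 22:30 on May 10.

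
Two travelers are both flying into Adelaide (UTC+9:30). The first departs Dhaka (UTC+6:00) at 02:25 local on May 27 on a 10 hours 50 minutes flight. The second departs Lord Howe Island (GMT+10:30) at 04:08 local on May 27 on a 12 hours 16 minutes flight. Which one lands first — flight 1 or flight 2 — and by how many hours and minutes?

Flight 1 in UTC: 02:25 − 6:00 = 20:25 on May 26.
+10 hours and 50 minutes → arrive 07:15 UTC on May 27.
Flight 2 in UTC: 04:08 − 10:30 = 17:38 on May 26.
+12 hours and 16 minutes → arrive 05:54 UTC on May 27.
Flight 2 lands earlier by 1 hour 21 minutes.

the second, by 1 hour 21 minutes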